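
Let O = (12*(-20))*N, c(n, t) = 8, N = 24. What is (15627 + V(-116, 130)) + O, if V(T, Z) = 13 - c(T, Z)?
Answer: 9872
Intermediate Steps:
O = -5760 (O = (12*(-20))*24 = -240*24 = -5760)
V(T, Z) = 5 (V(T, Z) = 13 - 1*8 = 13 - 8 = 5)
(15627 + V(-116, 130)) + O = (15627 + 5) - 5760 = 15632 - 5760 = 9872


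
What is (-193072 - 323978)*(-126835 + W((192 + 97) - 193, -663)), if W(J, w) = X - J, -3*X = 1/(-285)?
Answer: 1246963785960/19 ≈ 6.5630e+10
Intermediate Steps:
X = 1/855 (X = -1/3/(-285) = -1/3*(-1/285) = 1/855 ≈ 0.0011696)
W(J, w) = 1/855 - J
(-193072 - 323978)*(-126835 + W((192 + 97) - 193, -663)) = (-193072 - 323978)*(-126835 + (1/855 - ((192 + 97) - 193))) = -517050*(-126835 + (1/855 - (289 - 193))) = -517050*(-126835 + (1/855 - 1*96)) = -517050*(-126835 + (1/855 - 96)) = -517050*(-126835 - 82079/855) = -517050*(-108526004/855) = 1246963785960/19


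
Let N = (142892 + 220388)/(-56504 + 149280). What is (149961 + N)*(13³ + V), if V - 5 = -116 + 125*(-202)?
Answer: -40285511393828/11597 ≈ -3.4738e+9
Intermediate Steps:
N = 45410/11597 (N = 363280/92776 = 363280*(1/92776) = 45410/11597 ≈ 3.9157)
V = -25361 (V = 5 + (-116 + 125*(-202)) = 5 + (-116 - 25250) = 5 - 25366 = -25361)
(149961 + N)*(13³ + V) = (149961 + 45410/11597)*(13³ - 25361) = 1739143127*(2197 - 25361)/11597 = (1739143127/11597)*(-23164) = -40285511393828/11597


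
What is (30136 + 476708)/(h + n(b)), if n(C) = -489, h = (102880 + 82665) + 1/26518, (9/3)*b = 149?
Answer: 13440489192/4907315009 ≈ 2.7389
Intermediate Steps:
b = 149/3 (b = (⅓)*149 = 149/3 ≈ 49.667)
h = 4920282311/26518 (h = 185545 + 1/26518 = 4920282311/26518 ≈ 1.8555e+5)
(30136 + 476708)/(h + n(b)) = (30136 + 476708)/(4920282311/26518 - 489) = 506844/(4907315009/26518) = 506844*(26518/4907315009) = 13440489192/4907315009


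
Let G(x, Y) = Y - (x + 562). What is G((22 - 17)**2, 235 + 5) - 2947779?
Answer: -2948126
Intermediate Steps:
G(x, Y) = -562 + Y - x (G(x, Y) = Y - (562 + x) = Y + (-562 - x) = -562 + Y - x)
G((22 - 17)**2, 235 + 5) - 2947779 = (-562 + (235 + 5) - (22 - 17)**2) - 2947779 = (-562 + 240 - 1*5**2) - 2947779 = (-562 + 240 - 1*25) - 2947779 = (-562 + 240 - 25) - 2947779 = -347 - 2947779 = -2948126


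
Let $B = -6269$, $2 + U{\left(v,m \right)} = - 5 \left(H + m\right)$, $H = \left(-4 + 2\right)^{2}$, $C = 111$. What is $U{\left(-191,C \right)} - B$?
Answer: $5692$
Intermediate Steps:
$H = 4$ ($H = \left(-2\right)^{2} = 4$)
$U{\left(v,m \right)} = -22 - 5 m$ ($U{\left(v,m \right)} = -2 - 5 \left(4 + m\right) = -2 - \left(20 + 5 m\right) = -22 - 5 m$)
$U{\left(-191,C \right)} - B = \left(-22 - 555\right) - -6269 = \left(-22 - 555\right) + 6269 = -577 + 6269 = 5692$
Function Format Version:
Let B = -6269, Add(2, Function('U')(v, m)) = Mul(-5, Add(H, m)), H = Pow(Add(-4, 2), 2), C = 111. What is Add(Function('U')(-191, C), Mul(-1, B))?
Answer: 5692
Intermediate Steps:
H = 4 (H = Pow(-2, 2) = 4)
Function('U')(v, m) = Add(-22, Mul(-5, m)) (Function('U')(v, m) = Add(-2, Mul(-5, Add(4, m))) = Add(-2, Add(-20, Mul(-5, m))) = Add(-22, Mul(-5, m)))
Add(Function('U')(-191, C), Mul(-1, B)) = Add(Add(-22, Mul(-5, 111)), Mul(-1, -6269)) = Add(Add(-22, -555), 6269) = Add(-577, 6269) = 5692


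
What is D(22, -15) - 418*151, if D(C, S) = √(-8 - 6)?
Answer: -63118 + I*√14 ≈ -63118.0 + 3.7417*I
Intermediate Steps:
D(C, S) = I*√14 (D(C, S) = √(-14) = I*√14)
D(22, -15) - 418*151 = I*√14 - 418*151 = I*√14 - 63118 = -63118 + I*√14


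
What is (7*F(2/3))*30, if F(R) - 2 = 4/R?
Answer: 1680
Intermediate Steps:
F(R) = 2 + 4/R
(7*F(2/3))*30 = (7*(2 + 4/((2/3))))*30 = (7*(2 + 4/((2*(⅓)))))*30 = (7*(2 + 4/(⅔)))*30 = (7*(2 + 4*(3/2)))*30 = (7*(2 + 6))*30 = (7*8)*30 = 56*30 = 1680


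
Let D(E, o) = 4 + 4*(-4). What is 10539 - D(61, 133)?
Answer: 10551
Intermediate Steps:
D(E, o) = -12 (D(E, o) = 4 - 16 = -12)
10539 - D(61, 133) = 10539 - 1*(-12) = 10539 + 12 = 10551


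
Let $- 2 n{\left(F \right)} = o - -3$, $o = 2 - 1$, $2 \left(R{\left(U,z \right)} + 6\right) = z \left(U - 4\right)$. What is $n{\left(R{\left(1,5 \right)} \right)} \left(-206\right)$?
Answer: $412$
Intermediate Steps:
$R{\left(U,z \right)} = -6 + \frac{z \left(-4 + U\right)}{2}$ ($R{\left(U,z \right)} = -6 + \frac{z \left(U - 4\right)}{2} = -6 + \frac{z \left(-4 + U\right)}{2}$)
$o = 1$ ($o = 2 - 1 = 1$)
$n{\left(F \right)} = -2$ ($n{\left(F \right)} = - \frac{1 - -3}{2} = - \frac{1 + 3}{2} = \left(- \frac{1}{2}\right) 4 = -2$)
$n{\left(R{\left(1,5 \right)} \right)} \left(-206\right) = \left(-2\right) \left(-206\right) = 412$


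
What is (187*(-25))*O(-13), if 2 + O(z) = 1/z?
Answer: 126225/13 ≈ 9709.6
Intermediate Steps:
O(z) = -2 + 1/z
(187*(-25))*O(-13) = (187*(-25))*(-2 + 1/(-13)) = -4675*(-2 - 1/13) = -4675*(-27/13) = 126225/13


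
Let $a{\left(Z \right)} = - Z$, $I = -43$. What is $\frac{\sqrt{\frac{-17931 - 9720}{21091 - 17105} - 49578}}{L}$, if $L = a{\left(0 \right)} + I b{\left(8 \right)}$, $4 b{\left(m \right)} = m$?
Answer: $- \frac{i \sqrt{787815198174}}{342796} \approx - 2.5893 i$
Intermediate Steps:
$b{\left(m \right)} = \frac{m}{4}$
$L = -86$ ($L = \left(-1\right) 0 - 43 \cdot \frac{1}{4} \cdot 8 = 0 - 86 = -86$)
$\frac{\sqrt{\frac{-17931 - 9720}{21091 - 17105} - 49578}}{L} = \frac{\sqrt{\frac{-17931 - 9720}{21091 - 17105} - 49578}}{-86} = \sqrt{- \frac{27651}{3986} - 49578} \left(- \frac{1}{86}\right) = \sqrt{- \frac{197645559}{3986}} \left(- \frac{1}{86}\right) = \frac{i \sqrt{787815198174}}{3986} \left(- \frac{1}{86}\right) = - \frac{i \sqrt{787815198174}}{342796}$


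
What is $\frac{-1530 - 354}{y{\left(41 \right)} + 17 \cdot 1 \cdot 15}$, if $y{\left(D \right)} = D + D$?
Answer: $- \frac{1884}{337} \approx -5.5905$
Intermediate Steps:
$y{\left(D \right)} = 2 D$
$\frac{-1530 - 354}{y{\left(41 \right)} + 17 \cdot 1 \cdot 15} = \frac{-1530 - 354}{2 \cdot 41 + 17 \cdot 1 \cdot 15} = - \frac{1884}{82 + 17 \cdot 15} = - \frac{1884}{82 + 255} = - \frac{1884}{337}$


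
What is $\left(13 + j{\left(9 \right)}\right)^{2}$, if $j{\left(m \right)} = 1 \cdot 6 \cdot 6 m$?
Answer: $113569$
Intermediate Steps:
$j{\left(m \right)} = 36 m$ ($j{\left(m \right)} = 6 \cdot 6 m = 36 m$)
$\left(13 + j{\left(9 \right)}\right)^{2} = \left(13 + 36 \cdot 9\right)^{2} = \left(13 + 324\right)^{2} = 337^{2} = 113569$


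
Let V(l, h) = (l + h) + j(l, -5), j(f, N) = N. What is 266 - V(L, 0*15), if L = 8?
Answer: 263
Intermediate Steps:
V(l, h) = -5 + h + l (V(l, h) = (l + h) - 5 = (h + l) - 5 = -5 + h + l)
266 - V(L, 0*15) = 266 - (-5 + 0*15 + 8) = 266 - (-5 + 0 + 8) = 266 - 1*3 = 266 - 3 = 263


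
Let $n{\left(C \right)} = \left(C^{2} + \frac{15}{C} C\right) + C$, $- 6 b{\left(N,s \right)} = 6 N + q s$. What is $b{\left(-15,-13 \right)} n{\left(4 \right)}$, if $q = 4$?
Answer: $\frac{2485}{3} \approx 828.33$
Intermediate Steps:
$b{\left(N,s \right)} = - N - \frac{2 s}{3}$ ($b{\left(N,s \right)} = - \frac{6 N + 4 s}{6} = - \frac{4 s + 6 N}{6} = - N - \frac{2 s}{3}$)
$n{\left(C \right)} = 15 + C + C^{2}$ ($n{\left(C \right)} = \left(C^{2} + 15\right) + C = \left(15 + C^{2}\right) + C = 15 + C + C^{2}$)
$b{\left(-15,-13 \right)} n{\left(4 \right)} = \left(\left(-1\right) \left(-15\right) - - \frac{26}{3}\right) \left(15 + 4 + 4^{2}\right) = \left(15 + \frac{26}{3}\right) \left(15 + 4 + 16\right) = \frac{71}{3} \cdot 35 = \frac{2485}{3}$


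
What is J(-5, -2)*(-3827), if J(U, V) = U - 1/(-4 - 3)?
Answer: 130118/7 ≈ 18588.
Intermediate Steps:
J(U, V) = ⅐ + U (J(U, V) = U - 1/(-7) = U - 1*(-⅐) = U + ⅐ = ⅐ + U)
J(-5, -2)*(-3827) = (⅐ - 5)*(-3827) = -34/7*(-3827) = 130118/7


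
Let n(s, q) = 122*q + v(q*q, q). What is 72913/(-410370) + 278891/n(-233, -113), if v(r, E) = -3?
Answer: -115453897027/5658591930 ≈ -20.403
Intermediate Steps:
n(s, q) = -3 + 122*q (n(s, q) = 122*q - 3 = -3 + 122*q)
72913/(-410370) + 278891/n(-233, -113) = 72913/(-410370) + 278891/(-3 + 122*(-113)) = 72913*(-1/410370) + 278891/(-3 - 13786) = -72913/410370 + 278891/(-13789) = -72913/410370 + 278891*(-1/13789) = -72913/410370 - 278891/13789 = -115453897027/5658591930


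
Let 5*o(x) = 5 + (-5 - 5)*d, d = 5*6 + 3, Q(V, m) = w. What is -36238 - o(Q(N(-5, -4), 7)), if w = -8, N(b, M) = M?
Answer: -36173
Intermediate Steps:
Q(V, m) = -8
d = 33 (d = 30 + 3 = 33)
o(x) = -65 (o(x) = (5 + (-5 - 5)*33)/5 = (5 - 10*33)/5 = (5 - 330)/5 = (1/5)*(-325) = -65)
-36238 - o(Q(N(-5, -4), 7)) = -36238 - 1*(-65) = -36238 + 65 = -36173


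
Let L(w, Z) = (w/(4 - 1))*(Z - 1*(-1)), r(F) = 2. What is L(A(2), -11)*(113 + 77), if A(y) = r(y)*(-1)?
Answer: 3800/3 ≈ 1266.7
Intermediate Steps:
A(y) = -2 (A(y) = 2*(-1) = -2)
L(w, Z) = w*(1 + Z)/3 (L(w, Z) = (w/3)*(Z + 1) = (w/3)*(1 + Z) = w*(1 + Z)/3)
L(A(2), -11)*(113 + 77) = ((⅓)*(-2)*(1 - 11))*(113 + 77) = ((⅓)*(-2)*(-10))*190 = (20/3)*190 = 3800/3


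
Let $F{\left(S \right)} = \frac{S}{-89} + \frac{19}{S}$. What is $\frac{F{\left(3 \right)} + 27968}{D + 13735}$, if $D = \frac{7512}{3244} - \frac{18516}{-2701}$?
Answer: $\frac{16361228949518}{8038504262913} \approx 2.0354$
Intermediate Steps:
$F{\left(S \right)} = \frac{19}{S} - \frac{S}{89}$ ($F{\left(S \right)} = S \left(- \frac{1}{89}\right) + \frac{19}{S} = - \frac{S}{89} + \frac{19}{S} = \frac{19}{S} - \frac{S}{89}$)
$D = \frac{20088954}{2190511}$ ($D = 7512 \cdot \frac{1}{3244} - - \frac{18516}{2701} = \frac{1878}{811} + \frac{18516}{2701} = \frac{20088954}{2190511} \approx 9.1709$)
$\frac{F{\left(3 \right)} + 27968}{D + 13735} = \frac{\left(\frac{19}{3} - \frac{3}{89}\right) + 27968}{\frac{20088954}{2190511} + 13735} = \frac{\left(19 \cdot \frac{1}{3} - \frac{3}{89}\right) + 27968}{\frac{30106757539}{2190511}} = \left(\left(\frac{19}{3} - \frac{3}{89}\right) + 27968\right) \frac{2190511}{30106757539} = \left(\frac{1682}{267} + 27968\right) \frac{2190511}{30106757539} = \frac{7469138}{267} \cdot \frac{2190511}{30106757539} = \frac{16361228949518}{8038504262913}$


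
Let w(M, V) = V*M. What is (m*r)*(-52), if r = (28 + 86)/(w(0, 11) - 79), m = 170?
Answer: 1007760/79 ≈ 12756.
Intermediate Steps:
w(M, V) = M*V
r = -114/79 (r = (28 + 86)/(0*11 - 79) = 114/(0 - 79) = 114/(-79) = 114*(-1/79) = -114/79 ≈ -1.4430)
(m*r)*(-52) = (170*(-114/79))*(-52) = -19380/79*(-52) = 1007760/79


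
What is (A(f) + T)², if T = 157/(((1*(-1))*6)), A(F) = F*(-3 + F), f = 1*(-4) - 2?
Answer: 27889/36 ≈ 774.69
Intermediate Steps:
f = -6 (f = -4 - 2 = -6)
T = -157/6 (T = 157/((-1*6)) = 157/(-6) = 157*(-⅙) = -157/6 ≈ -26.167)
(A(f) + T)² = (-6*(-3 - 6) - 157/6)² = (-6*(-9) - 157/6)² = (54 - 157/6)² = (167/6)² = 27889/36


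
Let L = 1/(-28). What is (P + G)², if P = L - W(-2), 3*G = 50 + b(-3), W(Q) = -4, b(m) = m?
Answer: 2719201/7056 ≈ 385.37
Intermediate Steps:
L = -1/28 ≈ -0.035714
G = 47/3 (G = (50 - 3)/3 = (⅓)*47 = 47/3 ≈ 15.667)
P = 111/28 (P = -1/28 - 1*(-4) = -1/28 + 4 = 111/28 ≈ 3.9643)
(P + G)² = (111/28 + 47/3)² = (1649/84)² = 2719201/7056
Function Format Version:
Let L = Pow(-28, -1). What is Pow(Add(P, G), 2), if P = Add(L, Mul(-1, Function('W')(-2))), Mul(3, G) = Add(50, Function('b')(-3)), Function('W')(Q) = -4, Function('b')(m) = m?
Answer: Rational(2719201, 7056) ≈ 385.37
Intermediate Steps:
L = Rational(-1, 28) ≈ -0.035714
G = Rational(47, 3) (G = Mul(Rational(1, 3), Add(50, -3)) = Mul(Rational(1, 3), 47) = Rational(47, 3) ≈ 15.667)
P = Rational(111, 28) (P = Add(Rational(-1, 28), Mul(-1, -4)) = Add(Rational(-1, 28), 4) = Rational(111, 28) ≈ 3.9643)
Pow(Add(P, G), 2) = Pow(Add(Rational(111, 28), Rational(47, 3)), 2) = Pow(Rational(1649, 84), 2) = Rational(2719201, 7056)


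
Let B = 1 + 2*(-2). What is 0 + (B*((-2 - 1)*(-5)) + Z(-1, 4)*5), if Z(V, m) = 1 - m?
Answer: -60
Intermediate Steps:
B = -3 (B = 1 - 4 = -3)
0 + (B*((-2 - 1)*(-5)) + Z(-1, 4)*5) = 0 + (-3*(-2 - 1)*(-5) + (1 - 1*4)*5) = 0 + (-(-9)*(-5) + (1 - 4)*5) = 0 + (-3*15 - 3*5) = 0 + (-45 - 15) = 0 - 60 = -60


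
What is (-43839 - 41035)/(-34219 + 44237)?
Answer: -42437/5009 ≈ -8.4722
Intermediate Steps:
(-43839 - 41035)/(-34219 + 44237) = -84874/10018 = -84874*1/10018 = -42437/5009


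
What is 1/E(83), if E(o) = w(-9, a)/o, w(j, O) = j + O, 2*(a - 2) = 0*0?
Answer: -83/7 ≈ -11.857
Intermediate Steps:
a = 2 (a = 2 + (0*0)/2 = 2 + (½)*0 = 2 + 0 = 2)
w(j, O) = O + j
E(o) = -7/o (E(o) = (2 - 9)/o = -7/o)
1/E(83) = 1/(-7/83) = -83/7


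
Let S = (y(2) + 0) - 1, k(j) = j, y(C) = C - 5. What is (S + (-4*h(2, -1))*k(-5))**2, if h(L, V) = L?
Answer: 1296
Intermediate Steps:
y(C) = -5 + C
S = -4 (S = ((-5 + 2) + 0) - 1 = (-3 + 0) - 1 = -3 - 1 = -4)
(S + (-4*h(2, -1))*k(-5))**2 = (-4 - 4*2*(-5))**2 = (-4 - 8*(-5))**2 = (-4 + 40)**2 = 36**2 = 1296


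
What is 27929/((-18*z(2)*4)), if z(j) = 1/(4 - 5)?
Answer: 27929/72 ≈ 387.90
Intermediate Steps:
z(j) = -1 (z(j) = 1/(-1) = -1)
27929/((-18*z(2)*4)) = 27929/((-18*(-1)*4)) = 27929/((18*4)) = 27929/72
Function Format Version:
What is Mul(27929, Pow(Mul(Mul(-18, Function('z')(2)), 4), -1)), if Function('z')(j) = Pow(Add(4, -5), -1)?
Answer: Rational(27929, 72) ≈ 387.90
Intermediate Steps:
Function('z')(j) = -1 (Function('z')(j) = Pow(-1, -1) = -1)
Mul(27929, Pow(Mul(Mul(-18, Function('z')(2)), 4), -1)) = Mul(27929, Pow(Mul(Mul(-18, -1), 4), -1)) = Mul(27929, Pow(Mul(18, 4), -1)) = Mul(27929, Pow(72, -1)) = Mul(27929, Rational(1, 72)) = Rational(27929, 72)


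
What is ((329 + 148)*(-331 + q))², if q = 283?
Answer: 524226816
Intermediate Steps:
((329 + 148)*(-331 + q))² = ((329 + 148)*(-331 + 283))² = (477*(-48))² = (-22896)² = 524226816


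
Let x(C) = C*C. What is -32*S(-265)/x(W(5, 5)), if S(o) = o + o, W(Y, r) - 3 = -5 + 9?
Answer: 16960/49 ≈ 346.12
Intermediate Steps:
W(Y, r) = 7 (W(Y, r) = 3 + (-5 + 9) = 3 + 4 = 7)
S(o) = 2*o
x(C) = C**2
-32*S(-265)/x(W(5, 5)) = -32*2*(-265)/(7**2) = -(-16960)/49 = -32*(-530/49) = 16960/49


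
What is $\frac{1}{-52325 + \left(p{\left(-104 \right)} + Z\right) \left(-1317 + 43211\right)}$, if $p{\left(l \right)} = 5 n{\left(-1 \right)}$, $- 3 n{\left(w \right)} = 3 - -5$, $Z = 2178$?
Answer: $\frac{3}{271902661} \approx 1.1033 \cdot 10^{-8}$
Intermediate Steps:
$n{\left(w \right)} = - \frac{8}{3}$ ($n{\left(w \right)} = - \frac{3 - -5}{3} = - \frac{3 + 5}{3} = \left(- \frac{1}{3}\right) 8 = - \frac{8}{3}$)
$p{\left(l \right)} = - \frac{40}{3}$ ($p{\left(l \right)} = 5 \left(- \frac{8}{3}\right) = - \frac{40}{3}$)
$\frac{1}{-52325 + \left(p{\left(-104 \right)} + Z\right) \left(-1317 + 43211\right)} = \frac{1}{-52325 + \left(- \frac{40}{3} + 2178\right) \left(-1317 + 43211\right)} = \frac{1}{-52325 + \frac{6494}{3} \cdot 41894} = \frac{1}{-52325 + \frac{272059636}{3}} = \frac{1}{\frac{271902661}{3}} = \frac{3}{271902661}$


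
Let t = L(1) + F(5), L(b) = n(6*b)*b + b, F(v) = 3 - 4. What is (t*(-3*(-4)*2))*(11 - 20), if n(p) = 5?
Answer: -1080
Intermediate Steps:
F(v) = -1
L(b) = 6*b (L(b) = 5*b + b = 6*b)
t = 5 (t = 6*1 - 1 = 6 - 1 = 5)
(t*(-3*(-4)*2))*(11 - 20) = (5*(-3*(-4)*2))*(11 - 20) = (5*(12*2))*(-9) = (5*24)*(-9) = 120*(-9) = -1080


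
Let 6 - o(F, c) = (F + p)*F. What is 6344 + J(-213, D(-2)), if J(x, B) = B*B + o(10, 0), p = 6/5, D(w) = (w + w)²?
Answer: 6494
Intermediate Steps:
D(w) = 4*w² (D(w) = (2*w)² = 4*w²)
p = 6/5 (p = 6*(⅕) = 6/5 ≈ 1.2000)
o(F, c) = 6 - F*(6/5 + F) (o(F, c) = 6 - (F + 6/5)*F = 6 - (6/5 + F)*F = 6 - F*(6/5 + F))
J(x, B) = -106 + B² (J(x, B) = B*B + (6 - 1*10² - 6/5*10) = B² + (6 - 1*100 - 12) = B² + (6 - 100 - 12) = B² - 106 = -106 + B²)
6344 + J(-213, D(-2)) = 6344 + (-106 + (4*(-2)²)²) = 6344 + (-106 + (4*4)²) = 6344 + (-106 + 16²) = 6344 + (-106 + 256) = 6344 + 150 = 6494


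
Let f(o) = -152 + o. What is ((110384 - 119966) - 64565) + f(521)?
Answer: -73778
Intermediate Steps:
((110384 - 119966) - 64565) + f(521) = ((110384 - 119966) - 64565) + (-152 + 521) = (-9582 - 64565) + 369 = -74147 + 369 = -73778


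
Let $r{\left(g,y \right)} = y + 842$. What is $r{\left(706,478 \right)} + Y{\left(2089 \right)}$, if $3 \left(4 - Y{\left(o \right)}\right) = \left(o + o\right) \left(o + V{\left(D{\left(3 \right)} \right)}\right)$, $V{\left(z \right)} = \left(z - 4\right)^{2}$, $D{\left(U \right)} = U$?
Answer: $- \frac{8728048}{3} \approx -2.9093 \cdot 10^{6}$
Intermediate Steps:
$V{\left(z \right)} = \left(-4 + z\right)^{2}$
$Y{\left(o \right)} = 4 - \frac{2 o \left(1 + o\right)}{3}$ ($Y{\left(o \right)} = 4 - \frac{\left(o + o\right) \left(o + \left(-4 + 3\right)^{2}\right)}{3} = 4 - \frac{2 o \left(o + \left(-1\right)^{2}\right)}{3} = 4 - \frac{2 o \left(o + 1\right)}{3} = 4 - \frac{2 o \left(1 + o\right)}{3}$)
$r{\left(g,y \right)} = 842 + y$
$r{\left(706,478 \right)} + Y{\left(2089 \right)} = \left(842 + 478\right) - \left(\frac{4166}{3} + \frac{8727842}{3}\right) = 1320 - \frac{8732008}{3} = - \frac{8728048}{3}$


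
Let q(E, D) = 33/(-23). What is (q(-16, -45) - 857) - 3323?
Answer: -96173/23 ≈ -4181.4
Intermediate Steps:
q(E, D) = -33/23 (q(E, D) = 33*(-1/23) = -33/23)
(q(-16, -45) - 857) - 3323 = (-33/23 - 857) - 3323 = -19744/23 - 3323 = -96173/23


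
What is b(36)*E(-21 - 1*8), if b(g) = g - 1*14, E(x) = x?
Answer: -638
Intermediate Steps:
b(g) = -14 + g (b(g) = g - 14 = -14 + g)
b(36)*E(-21 - 1*8) = (-14 + 36)*(-21 - 1*8) = 22*(-21 - 8) = 22*(-29) = -638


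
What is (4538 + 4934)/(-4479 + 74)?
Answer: -9472/4405 ≈ -2.1503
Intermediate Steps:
(4538 + 4934)/(-4479 + 74) = 9472/(-4405) = 9472*(-1/4405) = -9472/4405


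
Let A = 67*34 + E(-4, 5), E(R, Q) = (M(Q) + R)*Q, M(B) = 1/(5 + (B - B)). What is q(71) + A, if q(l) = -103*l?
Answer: -5054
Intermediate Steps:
M(B) = 1/5 (M(B) = 1/(5 + 0) = 1/5)
E(R, Q) = Q*(1/5 + R) (E(R, Q) = (1/5 + R)*Q = Q*(1/5 + R))
A = 2259 (A = 67*34 + 5*(1/5 - 4) = 2278 + 5*(-19/5) = 2278 - 19 = 2259)
q(71) + A = -103*71 + 2259 = -7313 + 2259 = -5054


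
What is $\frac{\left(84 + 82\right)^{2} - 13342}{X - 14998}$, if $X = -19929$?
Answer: $- \frac{14214}{34927} \approx -0.40696$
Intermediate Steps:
$\frac{\left(84 + 82\right)^{2} - 13342}{X - 14998} = \frac{\left(84 + 82\right)^{2} - 13342}{-19929 - 14998} = \frac{166^{2} - 13342}{-34927} = \left(27556 - 13342\right) \left(- \frac{1}{34927}\right) = 14214 \left(- \frac{1}{34927}\right) = - \frac{14214}{34927}$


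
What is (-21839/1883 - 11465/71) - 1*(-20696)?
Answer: 2743771164/133693 ≈ 20523.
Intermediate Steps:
(-21839/1883 - 11465/71) - 1*(-20696) = (-21839*1/1883 - 11465*1/71) + 20696 = (-21839/1883 - 11465/71) + 20696 = -23139164/133693 + 20696 = 2743771164/133693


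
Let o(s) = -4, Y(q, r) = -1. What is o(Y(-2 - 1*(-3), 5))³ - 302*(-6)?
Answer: 1748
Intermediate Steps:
o(Y(-2 - 1*(-3), 5))³ - 302*(-6) = (-4)³ - 302*(-6) = -64 - 1*(-1812) = -64 + 1812 = 1748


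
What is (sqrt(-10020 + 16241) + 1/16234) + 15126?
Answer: 245555485/16234 + sqrt(6221) ≈ 15205.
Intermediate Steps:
(sqrt(-10020 + 16241) + 1/16234) + 15126 = (sqrt(6221) + 1/16234) + 15126 = (1/16234 + sqrt(6221)) + 15126 = 245555485/16234 + sqrt(6221)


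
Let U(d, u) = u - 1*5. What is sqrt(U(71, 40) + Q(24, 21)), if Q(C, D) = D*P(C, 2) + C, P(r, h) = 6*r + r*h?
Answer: sqrt(4091) ≈ 63.961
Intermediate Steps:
U(d, u) = -5 + u (U(d, u) = u - 5 = -5 + u)
P(r, h) = 6*r + h*r
Q(C, D) = C + 8*C*D (Q(C, D) = D*(C*(6 + 2)) + C = D*(C*8) + C = D*(8*C) + C = 8*C*D + C = C + 8*C*D)
sqrt(U(71, 40) + Q(24, 21)) = sqrt((-5 + 40) + 24*(1 + 8*21)) = sqrt(35 + 24*(1 + 168)) = sqrt(35 + 24*169) = sqrt(35 + 4056) = sqrt(4091)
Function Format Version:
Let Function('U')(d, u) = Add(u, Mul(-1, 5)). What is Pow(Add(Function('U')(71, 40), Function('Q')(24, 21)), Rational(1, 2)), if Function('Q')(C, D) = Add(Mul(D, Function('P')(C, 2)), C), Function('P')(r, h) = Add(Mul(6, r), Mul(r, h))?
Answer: Pow(4091, Rational(1, 2)) ≈ 63.961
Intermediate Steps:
Function('U')(d, u) = Add(-5, u) (Function('U')(d, u) = Add(u, -5) = Add(-5, u))
Function('P')(r, h) = Add(Mul(6, r), Mul(h, r))
Function('Q')(C, D) = Add(C, Mul(8, C, D)) (Function('Q')(C, D) = Add(Mul(D, Mul(C, Add(6, 2))), C) = Add(Mul(D, Mul(C, 8)), C) = Add(Mul(D, Mul(8, C)), C) = Add(Mul(8, C, D), C) = Add(C, Mul(8, C, D)))
Pow(Add(Function('U')(71, 40), Function('Q')(24, 21)), Rational(1, 2)) = Pow(Add(Add(-5, 40), Mul(24, Add(1, Mul(8, 21)))), Rational(1, 2)) = Pow(Add(35, Mul(24, Add(1, 168))), Rational(1, 2)) = Pow(Add(35, Mul(24, 169)), Rational(1, 2)) = Pow(Add(35, 4056), Rational(1, 2)) = Pow(4091, Rational(1, 2))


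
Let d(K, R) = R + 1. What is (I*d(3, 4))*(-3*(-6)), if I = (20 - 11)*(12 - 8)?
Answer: 3240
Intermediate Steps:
d(K, R) = 1 + R
I = 36 (I = 9*4 = 36)
(I*d(3, 4))*(-3*(-6)) = (36*(1 + 4))*(-3*(-6)) = (36*5)*18 = 180*18 = 3240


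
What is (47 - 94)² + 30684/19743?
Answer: 14547657/6581 ≈ 2210.6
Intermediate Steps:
(47 - 94)² + 30684/19743 = (-47)² + 30684*(1/19743) = 2209 + 10228/6581 = 14547657/6581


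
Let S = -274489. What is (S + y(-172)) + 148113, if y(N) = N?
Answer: -126548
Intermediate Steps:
(S + y(-172)) + 148113 = (-274489 - 172) + 148113 = -274661 + 148113 = -126548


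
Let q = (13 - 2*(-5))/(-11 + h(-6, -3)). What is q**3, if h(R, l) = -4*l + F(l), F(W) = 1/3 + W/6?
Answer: 2628072/125 ≈ 21025.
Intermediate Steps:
F(W) = 1/3 + W/6 (F(W) = 1*(1/3) + W*(1/6) = 1/3 + W/6)
h(R, l) = 1/3 - 23*l/6 (h(R, l) = -4*l + (1/3 + l/6) = 1/3 - 23*l/6)
q = 138/5 (q = (13 - 2*(-5))/(-11 + (1/3 - 23/6*(-3))) = (13 + 10)/(-11 + (1/3 + 23/2)) = 23/(-11 + 71/6) = 23/(5/6) = 23*(6/5) = 138/5 ≈ 27.600)
q**3 = (138/5)**3 = 2628072/125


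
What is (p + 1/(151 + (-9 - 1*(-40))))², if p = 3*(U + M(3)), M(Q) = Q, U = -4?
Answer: 297025/33124 ≈ 8.9671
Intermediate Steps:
p = -3 (p = 3*(-4 + 3) = 3*(-1) = -3)
(p + 1/(151 + (-9 - 1*(-40))))² = (-3 + 1/(151 + (-9 - 1*(-40))))² = (-3 + 1/(151 + (-9 + 40)))² = (-3 + 1/(151 + 31))² = (-3 + 1/182)² = (-545/182)² = 297025/33124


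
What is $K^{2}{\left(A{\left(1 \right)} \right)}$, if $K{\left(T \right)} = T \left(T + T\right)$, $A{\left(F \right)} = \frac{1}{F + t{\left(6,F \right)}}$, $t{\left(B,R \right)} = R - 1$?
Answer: $4$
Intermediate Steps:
$t{\left(B,R \right)} = -1 + R$
$A{\left(F \right)} = \frac{1}{-1 + 2 F}$ ($A{\left(F \right)} = \frac{1}{F + \left(-1 + F\right)} = \frac{1}{-1 + 2 F}$)
$K{\left(T \right)} = 2 T^{2}$ ($K{\left(T \right)} = T 2 T = 2 T^{2}$)
$K^{2}{\left(A{\left(1 \right)} \right)} = \left(2 \left(\frac{1}{-1 + 2 \cdot 1}\right)^{2}\right)^{2} = \left(2 \left(\frac{1}{-1 + 2}\right)^{2}\right)^{2} = \left(2 \left(1^{-1}\right)^{2}\right)^{2} = \left(2 \cdot 1^{2}\right)^{2} = \left(2 \cdot 1\right)^{2} = 2^{2} = 4$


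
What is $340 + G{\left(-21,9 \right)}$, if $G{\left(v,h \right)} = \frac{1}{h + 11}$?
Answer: $\frac{6801}{20} \approx 340.05$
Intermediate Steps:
$G{\left(v,h \right)} = \frac{1}{11 + h}$
$340 + G{\left(-21,9 \right)} = 340 + \frac{1}{11 + 9} = 340 + \frac{1}{20} = \frac{6801}{20}$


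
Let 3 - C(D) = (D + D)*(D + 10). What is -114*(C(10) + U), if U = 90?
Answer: 34998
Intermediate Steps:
C(D) = 3 - 2*D*(10 + D) (C(D) = 3 - (D + D)*(D + 10) = 3 - 2*D*(10 + D))
-114*(C(10) + U) = -114*((3 - 20*10 - 2*10²) + 90) = -114*((3 - 200 - 2*100) + 90) = -114*((3 - 200 - 200) + 90) = -114*(-397 + 90) = -114*(-307) = 34998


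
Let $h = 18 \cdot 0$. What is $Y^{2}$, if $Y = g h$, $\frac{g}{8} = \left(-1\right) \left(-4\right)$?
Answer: $0$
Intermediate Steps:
$h = 0$
$g = 32$ ($g = 8 \left(\left(-1\right) \left(-4\right)\right) = 8 \cdot 4 = 32$)
$Y = 0$ ($Y = 32 \cdot 0 = 0$)
$Y^{2} = 0^{2} = 0$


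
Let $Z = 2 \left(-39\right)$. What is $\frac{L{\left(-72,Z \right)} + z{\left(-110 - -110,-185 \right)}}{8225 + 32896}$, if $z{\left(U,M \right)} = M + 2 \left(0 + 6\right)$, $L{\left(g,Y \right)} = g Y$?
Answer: $\frac{5443}{41121} \approx 0.13237$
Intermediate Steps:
$Z = -78$
$L{\left(g,Y \right)} = Y g$
$z{\left(U,M \right)} = 12 + M$ ($z{\left(U,M \right)} = M + 2 \cdot 6 = M + 12 = 12 + M$)
$\frac{L{\left(-72,Z \right)} + z{\left(-110 - -110,-185 \right)}}{8225 + 32896} = \frac{\left(-78\right) \left(-72\right) + \left(12 - 185\right)}{8225 + 32896} = \frac{5616 - 173}{41121} = 5443 \cdot \frac{1}{41121} = \frac{5443}{41121}$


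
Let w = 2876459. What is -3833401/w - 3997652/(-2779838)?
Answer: 421424152615/3998045016821 ≈ 0.10541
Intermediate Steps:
-3833401/w - 3997652/(-2779838) = -3833401/2876459 - 3997652/(-2779838) = -3833401*1/2876459 - 3997652*(-1/2779838) = -3833401/2876459 + 1998826/1389919 = 421424152615/3998045016821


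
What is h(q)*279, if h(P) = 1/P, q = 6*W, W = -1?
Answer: -93/2 ≈ -46.500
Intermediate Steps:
q = -6 (q = 6*(-1) = -6)
h(q)*279 = 279/(-6) = -⅙*279 = -93/2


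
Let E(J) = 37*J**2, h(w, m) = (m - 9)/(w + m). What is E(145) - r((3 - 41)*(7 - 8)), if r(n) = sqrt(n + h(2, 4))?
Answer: 777925 - sqrt(1338)/6 ≈ 7.7792e+5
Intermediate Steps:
h(w, m) = (-9 + m)/(m + w)
r(n) = sqrt(-5/6 + n) (r(n) = sqrt(n + (-9 + 4)/(4 + 2)) = sqrt(n - 5/6) = sqrt(-5/6 + n))
E(145) - r((3 - 41)*(7 - 8)) = 37*145**2 - sqrt(-30 + 36*((3 - 41)*(7 - 8)))/6 = 37*21025 - sqrt(-30 + 36*(-38*(-1)))/6 = 777925 - sqrt(-30 + 36*38)/6 = 777925 - sqrt(-30 + 1368)/6 = 777925 - sqrt(1338)/6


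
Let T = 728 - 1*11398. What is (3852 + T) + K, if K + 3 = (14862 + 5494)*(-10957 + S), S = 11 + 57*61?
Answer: -152045785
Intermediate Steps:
T = -10670 (T = 728 - 11398 = -10670)
S = 3488 (S = 11 + 3477 = 3488)
K = -152038967 (K = -3 + (14862 + 5494)*(-10957 + 3488) = -3 + 20356*(-7469) = -3 - 152038964 = -152038967)
(3852 + T) + K = (3852 - 10670) - 152038967 = -6818 - 152038967 = -152045785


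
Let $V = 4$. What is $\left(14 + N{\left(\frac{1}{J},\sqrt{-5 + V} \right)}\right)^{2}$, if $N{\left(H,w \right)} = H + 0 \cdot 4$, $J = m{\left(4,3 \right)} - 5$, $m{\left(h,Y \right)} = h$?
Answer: $169$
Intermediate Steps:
$J = -1$ ($J = 4 - 5 = -1$)
$N{\left(H,w \right)} = H$ ($N{\left(H,w \right)} = H + 0 = H$)
$\left(14 + N{\left(\frac{1}{J},\sqrt{-5 + V} \right)}\right)^{2} = \left(14 + \frac{1}{-1}\right)^{2} = \left(14 - 1\right)^{2} = 13^{2} = 169$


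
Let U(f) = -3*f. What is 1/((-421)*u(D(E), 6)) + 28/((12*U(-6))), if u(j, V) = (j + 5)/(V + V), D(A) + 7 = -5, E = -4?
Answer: 21277/159138 ≈ 0.13370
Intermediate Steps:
D(A) = -12 (D(A) = -7 - 5 = -12)
u(j, V) = (5 + j)/(2*V) (u(j, V) = (5 + j)/((2*V)) = (5 + j)*(1/(2*V)) = (5 + j)/(2*V))
1/((-421)*u(D(E), 6)) + 28/((12*U(-6))) = 1/((-421)*(((½)*(5 - 12)/6))) + 28/((12*(-3*(-6)))) = -1/(421*((½)*(⅙)*(-7))) + 28/((12*18)) = -1/(421*(-7/12)) + 28/216 = -1/421*(-12/7) + 28*(1/216) = 12/2947 + 7/54 = 21277/159138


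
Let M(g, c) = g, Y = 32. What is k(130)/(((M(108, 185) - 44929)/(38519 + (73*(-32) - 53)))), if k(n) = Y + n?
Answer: -5853060/44821 ≈ -130.59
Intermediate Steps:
k(n) = 32 + n
k(130)/(((M(108, 185) - 44929)/(38519 + (73*(-32) - 53)))) = (32 + 130)/(((108 - 44929)/(38519 + (73*(-32) - 53)))) = 162/((-44821/(38519 + (-2336 - 53)))) = 162/((-44821/(38519 - 2389))) = 162/((-44821/36130)) = 162/((-44821*1/36130)) = 162/(-44821/36130) = 162*(-36130/44821) = -5853060/44821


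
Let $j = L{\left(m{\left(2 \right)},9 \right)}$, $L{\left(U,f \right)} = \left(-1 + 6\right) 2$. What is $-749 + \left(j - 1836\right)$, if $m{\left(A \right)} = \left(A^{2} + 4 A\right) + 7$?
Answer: $-2575$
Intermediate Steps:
$m{\left(A \right)} = 7 + A^{2} + 4 A$
$L{\left(U,f \right)} = 10$ ($L{\left(U,f \right)} = 5 \cdot 2 = 10$)
$j = 10$
$-749 + \left(j - 1836\right) = -749 + \left(10 - 1836\right) = -749 - 1826 = -2575$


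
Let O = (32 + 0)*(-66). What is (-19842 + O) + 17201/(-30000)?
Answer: -658637201/30000 ≈ -21955.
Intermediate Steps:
O = -2112 (O = 32*(-66) = -2112)
(-19842 + O) + 17201/(-30000) = (-19842 - 2112) + 17201/(-30000) = -21954 + 17201*(-1/30000) = -21954 - 17201/30000 = -658637201/30000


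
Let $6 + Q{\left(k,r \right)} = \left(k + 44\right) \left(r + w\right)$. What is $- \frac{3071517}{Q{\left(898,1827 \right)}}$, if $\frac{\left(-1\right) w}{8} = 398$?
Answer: $\frac{1023839}{426100} \approx 2.4028$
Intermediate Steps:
$w = -3184$ ($w = \left(-8\right) 398 = -3184$)
$Q{\left(k,r \right)} = -6 + \left(-3184 + r\right) \left(44 + k\right)$ ($Q{\left(k,r \right)} = -6 + \left(k + 44\right) \left(r - 3184\right) = -6 + \left(44 + k\right) \left(-3184 + r\right) = -6 + \left(-3184 + r\right) \left(44 + k\right)$)
$- \frac{3071517}{Q{\left(898,1827 \right)}} = - \frac{3071517}{-140102 - 2859232 + 44 \cdot 1827 + 898 \cdot 1827} = - \frac{3071517}{-140102 - 2859232 + 80388 + 1640646} = - \frac{3071517}{-1278300} = \left(-3071517\right) \left(- \frac{1}{1278300}\right) = \frac{1023839}{426100}$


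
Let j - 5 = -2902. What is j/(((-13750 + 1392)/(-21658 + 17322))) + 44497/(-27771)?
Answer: -174696155579/171597009 ≈ -1018.1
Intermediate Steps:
j = -2897 (j = 5 - 2902 = -2897)
j/(((-13750 + 1392)/(-21658 + 17322))) + 44497/(-27771) = -2897*(-21658 + 17322)/(-13750 + 1392) + 44497/(-27771) = -2897/((-12358/(-4336))) + 44497*(-1/27771) = -2897/((-12358*(-1/4336))) - 44497/27771 = -2897/6179/2168 - 44497/27771 = -2897*2168/6179 - 44497/27771 = -6280696/6179 - 44497/27771 = -174696155579/171597009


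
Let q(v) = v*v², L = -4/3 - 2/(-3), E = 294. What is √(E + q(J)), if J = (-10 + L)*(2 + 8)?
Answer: I*√98280186/9 ≈ 1101.5*I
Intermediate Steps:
L = -⅔ (L = -4*⅓ - 2*(-⅓) = -4/3 + ⅔ = -⅔ ≈ -0.66667)
J = -320/3 (J = (-10 - ⅔)*(2 + 8) = -32/3*10 = -320/3 ≈ -106.67)
q(v) = v³
√(E + q(J)) = √(294 + (-320/3)³) = √(294 - 32768000/27) = √(-32760062/27) = I*√98280186/9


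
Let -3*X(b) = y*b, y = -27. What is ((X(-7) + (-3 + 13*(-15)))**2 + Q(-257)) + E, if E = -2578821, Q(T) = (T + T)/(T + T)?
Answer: -2510699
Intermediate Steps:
Q(T) = 1 (Q(T) = (2*T)/((2*T)) = (2*T)*(1/(2*T)) = 1)
X(b) = 9*b (X(b) = -(-9)*b = 9*b)
((X(-7) + (-3 + 13*(-15)))**2 + Q(-257)) + E = ((9*(-7) + (-3 + 13*(-15)))**2 + 1) - 2578821 = ((-63 + (-3 - 195))**2 + 1) - 2578821 = ((-63 - 198)**2 + 1) - 2578821 = ((-261)**2 + 1) - 2578821 = (68121 + 1) - 2578821 = 68122 - 2578821 = -2510699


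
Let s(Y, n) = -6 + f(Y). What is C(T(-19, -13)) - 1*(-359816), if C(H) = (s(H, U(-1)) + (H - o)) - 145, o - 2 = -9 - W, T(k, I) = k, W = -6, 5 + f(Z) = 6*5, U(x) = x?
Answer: 359672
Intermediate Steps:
f(Z) = 25 (f(Z) = -5 + 6*5 = -5 + 30 = 25)
o = -1 (o = 2 + (-9 - 1*(-6)) = 2 + (-9 + 6) = 2 - 3 = -1)
s(Y, n) = 19 (s(Y, n) = -6 + 25 = 19)
C(H) = -125 + H (C(H) = (19 + (H - 1*(-1))) - 145 = (19 + (H + 1)) - 145 = (19 + (1 + H)) - 145 = (20 + H) - 145 = -125 + H)
C(T(-19, -13)) - 1*(-359816) = (-125 - 19) - 1*(-359816) = -144 + 359816 = 359672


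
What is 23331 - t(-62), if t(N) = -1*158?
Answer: 23489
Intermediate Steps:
t(N) = -158
23331 - t(-62) = 23331 - 1*(-158) = 23331 + 158 = 23489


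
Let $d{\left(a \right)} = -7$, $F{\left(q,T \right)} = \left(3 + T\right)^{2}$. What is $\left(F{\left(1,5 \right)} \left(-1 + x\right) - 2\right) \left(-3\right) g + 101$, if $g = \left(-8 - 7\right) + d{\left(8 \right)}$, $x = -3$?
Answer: $-16927$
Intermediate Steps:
$g = -22$ ($g = \left(-8 - 7\right) - 7 = -15 - 7 = -22$)
$\left(F{\left(1,5 \right)} \left(-1 + x\right) - 2\right) \left(-3\right) g + 101 = \left(\left(3 + 5\right)^{2} \left(-1 - 3\right) - 2\right) \left(-3\right) \left(-22\right) + 101 = \left(8^{2} \left(-4\right) - 2\right) \left(-3\right) \left(-22\right) + 101 = \left(64 \left(-4\right) - 2\right) \left(-3\right) \left(-22\right) + 101 = \left(-256 - 2\right) \left(-3\right) \left(-22\right) + 101 = \left(-258\right) \left(-3\right) \left(-22\right) + 101 = 774 \left(-22\right) + 101 = -17028 + 101 = -16927$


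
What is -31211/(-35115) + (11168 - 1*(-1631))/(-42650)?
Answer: 176342453/299530950 ≈ 0.58873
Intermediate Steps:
-31211/(-35115) + (11168 - 1*(-1631))/(-42650) = -31211*(-1/35115) + (11168 + 1631)*(-1/42650) = 31211/35115 + 12799*(-1/42650) = 31211/35115 - 12799/42650 = 176342453/299530950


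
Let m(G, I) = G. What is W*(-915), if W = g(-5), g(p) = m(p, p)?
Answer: 4575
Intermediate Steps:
g(p) = p
W = -5
W*(-915) = -5*(-915) = 4575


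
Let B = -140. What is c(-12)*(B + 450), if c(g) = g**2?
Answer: 44640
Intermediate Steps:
c(-12)*(B + 450) = (-12)**2*(-140 + 450) = 144*310 = 44640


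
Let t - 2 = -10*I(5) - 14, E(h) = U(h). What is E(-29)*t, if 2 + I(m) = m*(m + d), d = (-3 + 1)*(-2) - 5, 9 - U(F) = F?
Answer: -7296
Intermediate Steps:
U(F) = 9 - F
d = -1 (d = -2*(-2) - 5 = 4 - 5 = -1)
E(h) = 9 - h
I(m) = -2 + m*(-1 + m) (I(m) = -2 + m*(m - 1) = -2 + m*(-1 + m))
t = -192 (t = 2 + (-10*(-2 + 5² - 1*5) - 14) = 2 + (-10*(-2 + 25 - 5) - 14) = 2 + (-10*18 - 14) = 2 + (-180 - 14) = 2 - 194 = -192)
E(-29)*t = (9 - 1*(-29))*(-192) = (9 + 29)*(-192) = 38*(-192) = -7296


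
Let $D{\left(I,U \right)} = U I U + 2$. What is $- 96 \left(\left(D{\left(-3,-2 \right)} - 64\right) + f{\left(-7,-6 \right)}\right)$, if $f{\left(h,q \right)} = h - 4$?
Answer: $8160$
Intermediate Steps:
$f{\left(h,q \right)} = -4 + h$
$D{\left(I,U \right)} = 2 + I U^{2}$ ($D{\left(I,U \right)} = I U U + 2 = I U^{2} + 2 = 2 + I U^{2}$)
$- 96 \left(\left(D{\left(-3,-2 \right)} - 64\right) + f{\left(-7,-6 \right)}\right) = - 96 \left(\left(\left(2 - 3 \left(-2\right)^{2}\right) - 64\right) - 11\right) = - 96 \left(\left(\left(2 - 12\right) - 64\right) - 11\right) = - 96 \left(\left(-10 - 64\right) - 11\right) = - 96 \left(-74 - 11\right) = \left(-96\right) \left(-85\right) = 8160$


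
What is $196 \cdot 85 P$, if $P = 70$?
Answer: $1166200$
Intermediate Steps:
$196 \cdot 85 P = 196 \cdot 85 \cdot 70 = 16660 \cdot 70 = 1166200$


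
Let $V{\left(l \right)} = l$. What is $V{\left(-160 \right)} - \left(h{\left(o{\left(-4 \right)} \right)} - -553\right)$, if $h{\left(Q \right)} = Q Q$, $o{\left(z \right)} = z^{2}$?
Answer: $-969$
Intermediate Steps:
$h{\left(Q \right)} = Q^{2}$
$V{\left(-160 \right)} - \left(h{\left(o{\left(-4 \right)} \right)} - -553\right) = -160 - \left(\left(\left(-4\right)^{2}\right)^{2} - -553\right) = -160 - \left(16^{2} + 553\right) = -160 - \left(256 + 553\right) = -160 - 809 = -969$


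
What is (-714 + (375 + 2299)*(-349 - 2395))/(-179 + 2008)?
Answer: -7338170/1829 ≈ -4012.1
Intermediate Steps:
(-714 + (375 + 2299)*(-349 - 2395))/(-179 + 2008) = (-714 + 2674*(-2744))/1829 = (-714 - 7337456)*(1/1829) = -7338170*1/1829 = -7338170/1829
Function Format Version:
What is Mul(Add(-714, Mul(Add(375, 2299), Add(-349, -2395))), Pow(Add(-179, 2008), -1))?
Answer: Rational(-7338170, 1829) ≈ -4012.1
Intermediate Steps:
Mul(Add(-714, Mul(Add(375, 2299), Add(-349, -2395))), Pow(Add(-179, 2008), -1)) = Mul(Add(-714, Mul(2674, -2744)), Pow(1829, -1)) = Mul(Add(-714, -7337456), Rational(1, 1829)) = Mul(-7338170, Rational(1, 1829)) = Rational(-7338170, 1829)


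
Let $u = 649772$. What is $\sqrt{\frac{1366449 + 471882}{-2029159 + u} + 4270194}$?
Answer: $\frac{3 \sqrt{902770207401325121}}{1379387} \approx 2066.4$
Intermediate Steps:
$\sqrt{\frac{1366449 + 471882}{-2029159 + u} + 4270194} = \sqrt{\frac{1366449 + 471882}{-2029159 + 649772} + 4270194} = \sqrt{\frac{1838331}{-1379387} + 4270194} = \sqrt{1838331 \left(- \frac{1}{1379387}\right) + 4270194} = \sqrt{- \frac{1838331}{1379387} + 4270194} = \sqrt{\frac{5890248252747}{1379387}} = \frac{3 \sqrt{902770207401325121}}{1379387}$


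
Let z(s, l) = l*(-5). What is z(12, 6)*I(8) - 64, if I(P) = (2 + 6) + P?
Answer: -544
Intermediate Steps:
z(s, l) = -5*l
I(P) = 8 + P
z(12, 6)*I(8) - 64 = (-5*6)*(8 + 8) - 64 = -30*16 - 64 = -480 - 64 = -544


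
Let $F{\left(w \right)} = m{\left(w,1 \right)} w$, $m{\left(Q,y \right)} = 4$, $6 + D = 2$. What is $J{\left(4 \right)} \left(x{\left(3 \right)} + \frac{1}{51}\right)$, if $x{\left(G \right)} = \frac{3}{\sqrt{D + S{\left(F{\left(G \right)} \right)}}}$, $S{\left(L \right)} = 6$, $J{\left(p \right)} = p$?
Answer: $\frac{4}{51} + 6 \sqrt{2} \approx 8.5637$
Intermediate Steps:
$D = -4$ ($D = -6 + 2 = -4$)
$F{\left(w \right)} = 4 w$
$x{\left(G \right)} = \frac{3 \sqrt{2}}{2}$ ($x{\left(G \right)} = \frac{3}{\sqrt{-4 + 6}} = \frac{3}{\sqrt{2}} = 3 \frac{\sqrt{2}}{2} = \frac{3 \sqrt{2}}{2}$)
$J{\left(4 \right)} \left(x{\left(3 \right)} + \frac{1}{51}\right) = 4 \left(\frac{3 \sqrt{2}}{2} + \frac{1}{51}\right) = 4 \left(\frac{1}{51} + \frac{3 \sqrt{2}}{2}\right) = \frac{4}{51} + 6 \sqrt{2}$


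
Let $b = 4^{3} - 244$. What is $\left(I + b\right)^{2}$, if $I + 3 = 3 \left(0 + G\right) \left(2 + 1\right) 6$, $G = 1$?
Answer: $16641$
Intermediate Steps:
$b = -180$ ($b = 64 - 244 = -180$)
$I = 51$ ($I = -3 + 3 \left(0 + 1\right) \left(2 + 1\right) 6 = -3 + 3 \cdot 1 \cdot 3 \cdot 6 = -3 + 3 \cdot 3 \cdot 6 = -3 + 9 \cdot 6 = -3 + 54 = 51$)
$\left(I + b\right)^{2} = \left(51 - 180\right)^{2} = \left(-129\right)^{2} = 16641$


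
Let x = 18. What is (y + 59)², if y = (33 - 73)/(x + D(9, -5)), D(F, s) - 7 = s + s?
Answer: 28561/9 ≈ 3173.4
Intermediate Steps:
D(F, s) = 7 + 2*s (D(F, s) = 7 + (s + s) = 7 + 2*s)
y = -8/3 (y = (33 - 73)/(18 + (7 + 2*(-5))) = -40/(18 + (7 - 10)) = -40/(18 - 3) = -40/15 = -40*1/15 = -8/3 ≈ -2.6667)
(y + 59)² = (-8/3 + 59)² = (169/3)² = 28561/9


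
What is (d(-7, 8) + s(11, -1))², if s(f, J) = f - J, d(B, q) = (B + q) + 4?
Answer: 289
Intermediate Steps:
d(B, q) = 4 + B + q
(d(-7, 8) + s(11, -1))² = ((4 - 7 + 8) + (11 - 1*(-1)))² = (5 + (11 + 1))² = (5 + 12)² = 17² = 289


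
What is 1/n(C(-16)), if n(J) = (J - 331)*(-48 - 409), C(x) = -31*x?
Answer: -1/75405 ≈ -1.3262e-5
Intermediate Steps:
n(J) = 151267 - 457*J (n(J) = (-331 + J)*(-457) = 151267 - 457*J)
1/n(C(-16)) = 1/(151267 - (-14167)*(-16)) = 1/(151267 - 457*496) = 1/(151267 - 226672) = 1/(-75405) = -1/75405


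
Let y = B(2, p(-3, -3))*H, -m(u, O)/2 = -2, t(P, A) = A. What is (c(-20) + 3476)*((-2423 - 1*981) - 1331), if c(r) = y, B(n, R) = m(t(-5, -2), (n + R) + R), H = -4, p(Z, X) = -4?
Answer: -16383100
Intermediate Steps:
m(u, O) = 4 (m(u, O) = -2*(-2) = 4)
B(n, R) = 4
y = -16 (y = 4*(-4) = -16)
c(r) = -16
(c(-20) + 3476)*((-2423 - 1*981) - 1331) = (-16 + 3476)*((-2423 - 1*981) - 1331) = 3460*((-2423 - 981) - 1331) = 3460*(-3404 - 1331) = 3460*(-4735) = -16383100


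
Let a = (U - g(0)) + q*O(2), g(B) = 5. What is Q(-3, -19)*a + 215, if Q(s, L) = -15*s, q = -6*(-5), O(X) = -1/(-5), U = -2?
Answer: 170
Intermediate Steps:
O(X) = ⅕ (O(X) = -1*(-⅕) = ⅕)
q = 30
a = -1 (a = (-2 - 1*5) + 30*(⅕) = (-2 - 5) + 6 = -7 + 6 = -1)
Q(-3, -19)*a + 215 = -15*(-3)*(-1) + 215 = 45*(-1) + 215 = -45 + 215 = 170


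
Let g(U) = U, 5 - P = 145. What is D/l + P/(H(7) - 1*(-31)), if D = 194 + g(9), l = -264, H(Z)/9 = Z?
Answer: -28021/12408 ≈ -2.2583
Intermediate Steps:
P = -140 (P = 5 - 1*145 = 5 - 145 = -140)
H(Z) = 9*Z
D = 203 (D = 194 + 9 = 203)
D/l + P/(H(7) - 1*(-31)) = 203/(-264) - 140/(9*7 - 1*(-31)) = 203*(-1/264) - 140/(63 + 31) = -203/264 - 140/94 = -203/264 - 140*1/94 = -203/264 - 70/47 = -28021/12408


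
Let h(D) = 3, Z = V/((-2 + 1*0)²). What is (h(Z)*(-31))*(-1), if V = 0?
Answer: 93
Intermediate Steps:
Z = 0 (Z = 0/((-2 + 1*0)²) = 0/((-2 + 0)²) = 0/((-2)²) = 0/4 = 0*(¼) = 0)
(h(Z)*(-31))*(-1) = (3*(-31))*(-1) = -93*(-1) = 93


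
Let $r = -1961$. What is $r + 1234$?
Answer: $-727$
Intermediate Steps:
$r + 1234 = -1961 + 1234 = -727$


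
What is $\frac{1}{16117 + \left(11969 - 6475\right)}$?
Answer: $\frac{1}{21611} \approx 4.6273 \cdot 10^{-5}$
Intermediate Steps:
$\frac{1}{16117 + \left(11969 - 6475\right)} = \frac{1}{16117 + 5494} = \frac{1}{21611}$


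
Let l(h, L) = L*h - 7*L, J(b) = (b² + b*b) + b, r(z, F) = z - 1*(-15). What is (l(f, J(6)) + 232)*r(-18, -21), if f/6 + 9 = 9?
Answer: 942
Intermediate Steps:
f = 0 (f = -54 + 6*9 = -54 + 54 = 0)
r(z, F) = 15 + z (r(z, F) = z + 15 = 15 + z)
J(b) = b + 2*b² (J(b) = (b² + b²) + b = 2*b² + b = b + 2*b²)
l(h, L) = -7*L + L*h
(l(f, J(6)) + 232)*r(-18, -21) = ((6*(1 + 2*6))*(-7 + 0) + 232)*(15 - 18) = ((6*(1 + 12))*(-7) + 232)*(-3) = ((6*13)*(-7) + 232)*(-3) = (78*(-7) + 232)*(-3) = (-546 + 232)*(-3) = -314*(-3) = 942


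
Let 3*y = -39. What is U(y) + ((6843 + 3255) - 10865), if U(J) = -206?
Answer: -973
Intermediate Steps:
y = -13 (y = (1/3)*(-39) = -13)
U(y) + ((6843 + 3255) - 10865) = -206 + ((6843 + 3255) - 10865) = -206 + (10098 - 10865) = -206 - 767 = -973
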